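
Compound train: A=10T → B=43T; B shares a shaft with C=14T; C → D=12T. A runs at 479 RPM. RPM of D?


Stage 1: RPM_B = RPM_A × t_A/t_B = 479 × 10/43 = 4790/43 ≈ 111.40
B and C share a shaft → RPM_C = RPM_B
Stage 2: RPM_D = RPM_C × t_C/t_D = RPM_A × (t_A×t_C)/(t_B×t_D)
Overall ratio = (10×14)/(43×12) = 140/516
RPM_D = 479 × 140/516 = 67060/516
≈ 129.96 RPM

129.96 RPM


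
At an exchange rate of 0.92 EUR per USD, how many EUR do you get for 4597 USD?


Amount × rate = 4597 × 0.92
= 4229.24 EUR

4229.24 EUR


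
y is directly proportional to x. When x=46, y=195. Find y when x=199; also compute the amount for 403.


Direct proportion: y/x = constant
k = 195/46 ≈ 4.2391
y at x=199: k × 199 = 195 × 199 / 46 = 38805/46 ≈ 843.59
y at x=403: k × 403 = 195 × 403 / 46 = 78585/46 ≈ 1708.37
= 843.59 and 1708.37

843.59 and 1708.37


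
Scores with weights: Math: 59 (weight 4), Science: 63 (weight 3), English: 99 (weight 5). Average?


Numerator = 59×4 + 63×3 + 99×5
= 236 + 189 + 495
= 920
Total weight = 12
Weighted avg = 920/12
= 76.67

76.67


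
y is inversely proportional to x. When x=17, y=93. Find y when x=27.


Inverse proportion: x × y = constant
k = 17 × 93 = 1581
y₂ = k / 27 = 1581 / 27
= 58.56

58.56


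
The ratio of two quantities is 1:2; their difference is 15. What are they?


Let A = 1k, B = 2k.
2k - 1k = 15
1k = 15 → k = 15/1 = 15
A = 1×15 = 15, B = 2×15 = 30
= A = 15, B = 30

A = 15, B = 30


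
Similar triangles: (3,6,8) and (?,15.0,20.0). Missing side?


Scale factor = 15.0/6 = 2.5
Missing side = 3 × 2.5
= 7.5

7.5


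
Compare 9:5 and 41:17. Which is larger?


9/5 = 1.8000
41/17 = 2.4118
1.8000 < 2.4118, so 9:5 is less
= 41:17

41:17


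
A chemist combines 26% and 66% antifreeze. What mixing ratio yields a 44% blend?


Let x parts of 26% mix with y parts of 66%.
26x + 66y = 44(x + y)
26x + 66y = 44x + 44y
x(26 - 44) = y(44 - 66)
x/y = (66 - 44)/(44 - 26) = 22/18
Simplify: 11:9
= 11:9

11:9


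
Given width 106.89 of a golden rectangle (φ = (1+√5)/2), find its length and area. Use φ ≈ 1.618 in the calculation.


φ = (1 + √5) / 2 ≈ 1.618
Length = width × φ = 106.89 × 1.618 = 172.94802
≈ 172.95
Area = width × length = 106.89 × 172.94802 = 18486.4138578 ≈ 18486.41
= Length: 172.95, Area: 18486.41

Length: 172.95, Area: 18486.41


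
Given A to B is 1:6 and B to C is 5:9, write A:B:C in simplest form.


Match B: multiply A:B by 5 → 5:30
Multiply B:C by 6 → 30:54
Combined: 5:30:54
GCD = 1
= 5:30:54

5:30:54


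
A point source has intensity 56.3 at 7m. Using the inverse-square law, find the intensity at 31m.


I₁d₁² = I₂d₂²
I₂ = I₁ × (d₁/d₂)²
= 56.3 × (7/31)²
= 56.3 × 49/961
= 2758.7/961
≈ 2.8707

2.8707


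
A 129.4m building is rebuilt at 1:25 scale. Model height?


Model size = real / scale
= 129.4 / 25
= 5.1760 m

5.1760 m


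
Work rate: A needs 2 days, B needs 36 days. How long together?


Rate of A = 1/2 per day
Rate of B = 1/36 per day
Combined rate = 1/2 + 1/36 = 38/72 ≈ 0.5278 per day
Days = 1 / combined rate = 72/38
≈ 1.89 days

1.89 days


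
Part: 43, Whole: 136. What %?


Percentage = (part / whole) × 100
= (43 / 136) × 100
≈ 31.62%

31.62%


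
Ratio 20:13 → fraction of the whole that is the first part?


Total parts = 20 + 13 = 33
First part: 20/33 = 20/33
= 20/33

20/33


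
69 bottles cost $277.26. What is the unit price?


Unit rate = total / quantity
= 277.26 / 69
= $4.02 per unit

$4.02 per unit


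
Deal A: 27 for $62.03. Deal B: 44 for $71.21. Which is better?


Deal A: $62.03/27 = $2.2974/unit
Deal B: $71.21/44 = $1.6184/unit
B is cheaper per unit
= Deal B

Deal B


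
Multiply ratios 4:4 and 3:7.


Compound ratio = (4×3) : (4×7)
= 12:28
GCD = 4
= 3:7

3:7


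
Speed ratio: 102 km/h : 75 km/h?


Ratio = 102:75
GCD = 3
Simplified = 34:25
Time ratio (same distance) = 25:34
Speed ratio = 34:25

34:25


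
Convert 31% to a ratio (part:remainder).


31% means 31 parts out of 100; remainder = 69
Part : remainder = 31:69
GCD = 1
= 31:69

31:69


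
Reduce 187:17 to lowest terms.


GCD(187, 17) = 17
187/17 : 17/17
= 11:1

11:1


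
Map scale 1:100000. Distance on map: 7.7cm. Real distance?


Real distance = map distance × scale
= 7.7cm × 100000
= 770000 cm = 7700.0 m
= 7.700 km

7.700 km


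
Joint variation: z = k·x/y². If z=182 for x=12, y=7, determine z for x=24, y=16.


z = k·x/y²
Solve for k using the known point: k = z·y²/x = 182×49/12 = 8918/12 ≈ 743.1667
Now evaluate at x=24, y=16:
z = k × 24 / 256 = (8918 × 24) / (12 × 256) = 214032/3072
≈ 69.6719

69.6719


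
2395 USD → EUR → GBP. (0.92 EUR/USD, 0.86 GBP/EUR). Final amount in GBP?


Step 1: 2395 USD × 0.92 = 2203.40 EUR
Step 2: 2203.40 EUR × 0.86 = 1894.92 GBP
Implied rate USD→GBP = 0.92 × 0.86 = 0.7912
= 1894.92 GBP

1894.92 GBP


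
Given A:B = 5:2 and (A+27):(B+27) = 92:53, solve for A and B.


Let A = 5k, B = 2k.
(5k + 27) / (2k + 27) = 92/53
Cross-multiply: 53(5k + 27) = 92(2k + 27)
265k + 1431 = 184k + 2484
265k - 184k = 2484 - 1431
81k = 1053
k = 1053/81 = 13
A = 5×13 = 65, B = 2×13 = 26
= A = 65, B = 26

A = 65, B = 26


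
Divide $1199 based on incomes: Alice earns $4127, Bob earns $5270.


Total income = 4127 + 5270 = $9397
Alice: $1199 × 4127/9397 = $526.58
Bob: $1199 × 5270/9397 = $672.42
= Alice: $526.58, Bob: $672.42

Alice: $526.58, Bob: $672.42


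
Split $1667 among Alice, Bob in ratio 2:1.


Total parts = 2 + 1 = 3
Alice: 1667 × 2/3 = 1111.33
Bob: 1667 × 1/3 = 555.67
= Alice: $1111.33, Bob: $555.67

Alice: $1111.33, Bob: $555.67


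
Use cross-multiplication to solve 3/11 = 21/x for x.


Cross multiply: 3 × x = 11 × 21
3x = 231
x = 231 / 3
= 77.00

77.00


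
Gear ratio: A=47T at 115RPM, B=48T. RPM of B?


Gear ratio = 47:48 = 47:48
RPM_B = RPM_A × (teeth_A / teeth_B)
= 115 × (47/48)
= 112.6 RPM

112.6 RPM


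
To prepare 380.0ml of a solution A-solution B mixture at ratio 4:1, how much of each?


Total parts = 4 + 1 = 5
solution A: 380.0 × 4/5 = 304.0ml
solution B: 380.0 × 1/5 = 76.0ml
= 304.0ml and 76.0ml

304.0ml and 76.0ml


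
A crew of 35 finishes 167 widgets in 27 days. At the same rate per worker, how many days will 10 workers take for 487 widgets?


Days ∝ work / workers, so d₂ = d₁ × (m₁/m₂) × (w₂/w₁)
Workers factor (inverse): 35/10 = 3.5000
Work factor (direct): 487/167 ≈ 2.9162
d₂ = 27 × 35/10 × 487/167 = (27 × 35 × 487) / (10 × 167) = 460215/1670
≈ 275.58 days

275.58 days


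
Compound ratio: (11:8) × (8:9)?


Compound ratio = (11×8) : (8×9)
= 88:72
GCD = 8
= 11:9

11:9


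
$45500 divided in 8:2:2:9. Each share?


Total parts = 8 + 2 + 2 + 9 = 21
Part 1: 45500 × 8/21 = 17333.33
Part 2: 45500 × 2/21 = 4333.33
Part 3: 45500 × 2/21 = 4333.33
Part 4: 45500 × 9/21 = 19500.00
= Part 1: $17333.33, Part 2: $4333.33, Part 3: $4333.33, Part 4: $19500.00

Part 1: $17333.33, Part 2: $4333.33, Part 3: $4333.33, Part 4: $19500.00


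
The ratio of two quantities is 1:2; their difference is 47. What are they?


Let A = 1k, B = 2k.
2k - 1k = 47
1k = 47 → k = 47/1 = 47
A = 1×47 = 47, B = 2×47 = 94
= A = 47, B = 94

A = 47, B = 94


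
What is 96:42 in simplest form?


GCD(96, 42) = 6
96/6 : 42/6
= 16:7

16:7


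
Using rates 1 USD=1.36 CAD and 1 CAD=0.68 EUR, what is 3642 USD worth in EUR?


Step 1: 3642 USD × 1.36 = 4953.12 CAD
Step 2: 4953.12 CAD × 0.68 = 3368.12 EUR
Implied rate USD→EUR = 1.36 × 0.68 = 0.9248
= 3368.12 EUR

3368.12 EUR


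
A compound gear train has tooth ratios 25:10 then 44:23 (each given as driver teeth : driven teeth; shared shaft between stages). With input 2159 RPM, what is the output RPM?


Stage 1: RPM_B = RPM_A × t_A/t_B = 2159 × 25/10 = 53975/10 = 5397.50
B and C share a shaft → RPM_C = RPM_B
Stage 2: RPM_D = RPM_C × t_C/t_D = RPM_A × (t_A×t_C)/(t_B×t_D)
Overall ratio = (25×44)/(10×23) = 1100/230
RPM_D = 2159 × 1100/230 = 2374900/230
≈ 10325.65 RPM

10325.65 RPM


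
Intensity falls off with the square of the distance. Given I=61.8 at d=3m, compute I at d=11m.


I₁d₁² = I₂d₂²
I₂ = I₁ × (d₁/d₂)²
= 61.8 × (3/11)²
= 61.8 × 9/121
= 556.2/121
≈ 4.5967

4.5967


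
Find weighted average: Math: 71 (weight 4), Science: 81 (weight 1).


Numerator = 71×4 + 81×1
= 284 + 81
= 365
Total weight = 5
Weighted avg = 365/5
= 73.00

73.00


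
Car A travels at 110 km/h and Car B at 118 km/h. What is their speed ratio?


Ratio = 110:118
GCD = 2
Simplified = 55:59
Time ratio (same distance) = 59:55
Speed ratio = 55:59

55:59


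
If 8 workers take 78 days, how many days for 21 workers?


Inverse proportion: x × y = constant
k = 8 × 78 = 624
y₂ = k / 21 = 624 / 21
= 29.71

29.71


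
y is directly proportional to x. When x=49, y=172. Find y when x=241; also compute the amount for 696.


Direct proportion: y/x = constant
k = 172/49 ≈ 3.5102
y at x=241: k × 241 = 172 × 241 / 49 = 41452/49 ≈ 845.96
y at x=696: k × 696 = 172 × 696 / 49 = 119712/49 ≈ 2443.10
= 845.96 and 2443.10

845.96 and 2443.10


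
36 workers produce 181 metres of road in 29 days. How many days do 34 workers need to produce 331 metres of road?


Days ∝ work / workers, so d₂ = d₁ × (m₁/m₂) × (w₂/w₁)
Workers factor (inverse): 36/34 ≈ 1.0588
Work factor (direct): 331/181 ≈ 1.8287
d₂ = 29 × 36/34 × 331/181 = (29 × 36 × 331) / (34 × 181) = 345564/6154
≈ 56.15 days

56.15 days


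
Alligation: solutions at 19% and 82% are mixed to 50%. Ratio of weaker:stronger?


Let x parts of 19% mix with y parts of 82%.
19x + 82y = 50(x + y)
19x + 82y = 50x + 50y
x(19 - 50) = y(50 - 82)
x/y = (82 - 50)/(50 - 19) = 32/31
Simplify: 32:31
= 32:31

32:31


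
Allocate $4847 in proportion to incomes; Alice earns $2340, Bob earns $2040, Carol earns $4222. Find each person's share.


Total income = 2340 + 2040 + 4222 = $8602
Alice: $4847 × 2340/8602 = $1318.53
Bob: $4847 × 2040/8602 = $1149.49
Carol: $4847 × 4222/8602 = $2378.99
= Alice: $1318.53, Bob: $1149.49, Carol: $2378.99

Alice: $1318.53, Bob: $1149.49, Carol: $2378.99


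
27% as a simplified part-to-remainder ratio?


27% means 27 parts out of 100; remainder = 73
Part : remainder = 27:73
GCD = 1
= 27:73

27:73


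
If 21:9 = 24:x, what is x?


Cross multiply: 21 × x = 9 × 24
21x = 216
x = 216 / 21
= 10.29

10.29


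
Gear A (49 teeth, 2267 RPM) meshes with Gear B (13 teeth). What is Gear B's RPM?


Gear ratio = 49:13 = 49:13
RPM_B = RPM_A × (teeth_A / teeth_B)
= 2267 × (49/13)
= 8544.8 RPM

8544.8 RPM


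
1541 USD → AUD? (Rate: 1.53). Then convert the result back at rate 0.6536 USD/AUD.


Amount × rate = 1541 × 1.53 = 2357.73 AUD
Round-trip: 2357.73 × 0.6536 = 1541.01 USD
= 2357.73 AUD, then 1541.01 USD

2357.73 AUD, then 1541.01 USD


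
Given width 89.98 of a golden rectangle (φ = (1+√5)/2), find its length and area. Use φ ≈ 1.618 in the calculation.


φ = (1 + √5) / 2 ≈ 1.618
Length = width × φ = 89.98 × 1.618 = 145.58764
≈ 145.59
Area = width × length = 89.98 × 145.58764 = 13099.9758472 ≈ 13099.98
= Length: 145.59, Area: 13099.98

Length: 145.59, Area: 13099.98


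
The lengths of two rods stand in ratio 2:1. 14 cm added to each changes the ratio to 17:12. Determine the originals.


Let A = 2k, B = 1k.
(2k + 14) / (1k + 14) = 17/12
Cross-multiply: 12(2k + 14) = 17(1k + 14)
24k + 168 = 17k + 238
24k - 17k = 238 - 168
7k = 70
k = 70/7 = 10
A = 2×10 = 20, B = 1×10 = 10
= A = 20, B = 10

A = 20, B = 10


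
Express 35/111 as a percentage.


Percentage = (part / whole) × 100
= (35 / 111) × 100
≈ 31.53%

31.53%


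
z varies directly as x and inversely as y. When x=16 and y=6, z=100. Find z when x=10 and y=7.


z = k·x/y
Solve for k using the known point: k = z·y/x = 100×6/16 = 600/16 = 37.5000
Now evaluate at x=10, y=7:
z = k × 10 / 7 = (600 × 10) / (16 × 7) = 6000/112
≈ 53.5714

53.5714


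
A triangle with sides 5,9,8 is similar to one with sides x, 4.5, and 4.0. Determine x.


Scale factor = 4.5/9 = 0.5
Missing side = 5 × 0.5
= 2.5

2.5


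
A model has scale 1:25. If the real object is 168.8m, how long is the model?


Model size = real / scale
= 168.8 / 25
= 6.7520 m

6.7520 m


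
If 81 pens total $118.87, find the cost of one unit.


Unit rate = total / quantity
= 118.87 / 81
= $1.47 per unit

$1.47 per unit


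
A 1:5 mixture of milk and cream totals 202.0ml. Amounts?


Total parts = 1 + 5 = 6
milk: 202.0 × 1/6 = 33.7ml
cream: 202.0 × 5/6 = 168.3ml
= 33.7ml and 168.3ml

33.7ml and 168.3ml


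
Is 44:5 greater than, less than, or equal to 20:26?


44/5 = 8.8000
20/26 = 0.7692
8.8000 > 0.7692, so 44:5 is greater
= greater than

greater than


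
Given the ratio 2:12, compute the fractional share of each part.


Total parts = 2 + 12 = 14
First part: 2/14 = 1/7
Second part: 12/14 = 6/7
= 1/7 and 6/7

1/7 and 6/7


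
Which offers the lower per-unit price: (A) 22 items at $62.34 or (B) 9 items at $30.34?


Deal A: $62.34/22 = $2.8336/unit
Deal B: $30.34/9 = $3.3711/unit
A is cheaper per unit
= Deal A

Deal A


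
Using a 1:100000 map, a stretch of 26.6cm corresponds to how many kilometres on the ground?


Real distance = map distance × scale
= 26.6cm × 100000
= 2660000 cm = 26600.0 m
= 26.600 km

26.600 km


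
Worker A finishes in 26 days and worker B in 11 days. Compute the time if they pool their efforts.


Rate of A = 1/26 per day
Rate of B = 1/11 per day
Combined rate = 1/26 + 1/11 = 37/286 ≈ 0.1294 per day
Days = 1 / combined rate = 286/37
≈ 7.73 days

7.73 days


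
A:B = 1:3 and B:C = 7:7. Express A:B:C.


Match B: multiply A:B by 7 → 7:21
Multiply B:C by 3 → 21:21
Combined: 7:21:21
GCD = 7
= 1:3:3

1:3:3


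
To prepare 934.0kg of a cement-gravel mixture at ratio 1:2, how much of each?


Total parts = 1 + 2 = 3
cement: 934.0 × 1/3 = 311.3kg
gravel: 934.0 × 2/3 = 622.7kg
= 311.3kg and 622.7kg

311.3kg and 622.7kg


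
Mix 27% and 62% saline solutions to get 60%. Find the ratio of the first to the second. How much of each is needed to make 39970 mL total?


Let x parts of 27% mix with y parts of 62%.
27x + 62y = 60(x + y)
27x + 62y = 60x + 60y
x(27 - 60) = y(60 - 62)
x/y = (62 - 60)/(60 - 27) = 2/33
Simplify: 2:33
Total parts = 35; one part = 39970/35 = 1142.00 mL
27% solution: 2×1142.00 = 2284.00 mL
62% solution: 33×1142.00 = 37686.00 mL
= ratio 2:33; 2284.00 mL and 37686.00 mL

ratio 2:33; 2284.00 mL and 37686.00 mL


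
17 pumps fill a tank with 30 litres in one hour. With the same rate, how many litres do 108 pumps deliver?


Direct proportion: y/x = constant
k = 30/17 ≈ 1.7647
y₂ = k × 108 = 30 × 108 / 17 = 3240/17
≈ 190.59

190.59


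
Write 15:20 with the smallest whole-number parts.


GCD(15, 20) = 5
15/5 : 20/5
= 3:4

3:4


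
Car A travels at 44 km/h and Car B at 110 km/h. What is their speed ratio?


Ratio = 44:110
GCD = 22
Simplified = 2:5
Time ratio (same distance) = 5:2
Speed ratio = 2:5

2:5


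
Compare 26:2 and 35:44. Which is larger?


26/2 = 13.0000
35/44 = 0.7955
13.0000 > 0.7955, so 26:2 is greater
= 26:2

26:2


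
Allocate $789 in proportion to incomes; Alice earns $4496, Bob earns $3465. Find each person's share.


Total income = 4496 + 3465 = $7961
Alice: $789 × 4496/7961 = $445.59
Bob: $789 × 3465/7961 = $343.41
= Alice: $445.59, Bob: $343.41

Alice: $445.59, Bob: $343.41


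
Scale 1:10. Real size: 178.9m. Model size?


Model size = real / scale
= 178.9 / 10
= 17.8900 m

17.8900 m


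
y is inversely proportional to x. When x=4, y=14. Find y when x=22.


Inverse proportion: x × y = constant
k = 4 × 14 = 56
y₂ = k / 22 = 56 / 22
= 2.55

2.55


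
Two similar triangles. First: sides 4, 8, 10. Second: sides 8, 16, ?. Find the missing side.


Scale factor = 8/4 = 2
Missing side = 10 × 2
= 20.0

20.0


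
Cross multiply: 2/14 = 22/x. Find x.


Cross multiply: 2 × x = 14 × 22
2x = 308
x = 308 / 2
= 154.00

154.00


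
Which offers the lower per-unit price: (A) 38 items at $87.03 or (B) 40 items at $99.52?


Deal A: $87.03/38 = $2.2903/unit
Deal B: $99.52/40 = $2.4880/unit
A is cheaper per unit
= Deal A

Deal A


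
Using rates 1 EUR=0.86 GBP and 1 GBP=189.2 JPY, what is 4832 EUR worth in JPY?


Step 1: 4832 EUR × 0.86 = 4155.52 GBP
Step 2: 4155.52 GBP × 189.2 = 786224.38 JPY
Implied rate EUR→JPY = 0.86 × 189.2 = 162.7120
= 786224.38 JPY

786224.38 JPY


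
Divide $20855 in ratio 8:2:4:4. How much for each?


Total parts = 8 + 2 + 4 + 4 = 18
Part 1: 20855 × 8/18 = 9268.89
Part 2: 20855 × 2/18 = 2317.22
Part 3: 20855 × 4/18 = 4634.44
Part 4: 20855 × 4/18 = 4634.44
= Part 1: $9268.89, Part 2: $2317.22, Part 3: $4634.44, Part 4: $4634.44

Part 1: $9268.89, Part 2: $2317.22, Part 3: $4634.44, Part 4: $4634.44


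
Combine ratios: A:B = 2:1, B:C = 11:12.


Match B: multiply A:B by 11 → 22:11
Multiply B:C by 1 → 11:12
Combined: 22:11:12
GCD = 1
= 22:11:12

22:11:12


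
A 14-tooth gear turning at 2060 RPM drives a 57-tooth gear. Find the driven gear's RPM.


Gear ratio = 14:57 = 14:57
RPM_B = RPM_A × (teeth_A / teeth_B)
= 2060 × (14/57)
= 506.0 RPM

506.0 RPM


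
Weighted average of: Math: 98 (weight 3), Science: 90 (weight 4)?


Numerator = 98×3 + 90×4
= 294 + 360
= 654
Total weight = 7
Weighted avg = 654/7
= 93.43

93.43


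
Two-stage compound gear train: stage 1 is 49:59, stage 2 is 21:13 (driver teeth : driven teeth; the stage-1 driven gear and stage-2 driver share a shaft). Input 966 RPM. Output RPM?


Stage 1: RPM_B = RPM_A × t_A/t_B = 966 × 49/59 = 47334/59 ≈ 802.27
B and C share a shaft → RPM_C = RPM_B
Stage 2: RPM_D = RPM_C × t_C/t_D = RPM_A × (t_A×t_C)/(t_B×t_D)
Overall ratio = (49×21)/(59×13) = 1029/767
RPM_D = 966 × 1029/767 = 994014/767
≈ 1295.98 RPM

1295.98 RPM


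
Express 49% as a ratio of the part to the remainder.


49% means 49 parts out of 100; remainder = 51
Part : remainder = 49:51
GCD = 1
= 49:51

49:51


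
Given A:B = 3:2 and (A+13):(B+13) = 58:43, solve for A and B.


Let A = 3k, B = 2k.
(3k + 13) / (2k + 13) = 58/43
Cross-multiply: 43(3k + 13) = 58(2k + 13)
129k + 559 = 116k + 754
129k - 116k = 754 - 559
13k = 195
k = 195/13 = 15
A = 3×15 = 45, B = 2×15 = 30
= A = 45, B = 30

A = 45, B = 30


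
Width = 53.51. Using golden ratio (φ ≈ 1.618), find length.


φ = (1 + √5) / 2 ≈ 1.618
Length = width × φ = 53.51 × 1.618 = 86.57918
≈ 86.58

86.58


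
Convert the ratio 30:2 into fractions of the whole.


Total parts = 30 + 2 = 32
First part: 30/32 = 15/16
Second part: 2/32 = 1/16
= 15/16 and 1/16

15/16 and 1/16


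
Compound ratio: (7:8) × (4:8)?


Compound ratio = (7×4) : (8×8)
= 28:64
GCD = 4
= 7:16

7:16


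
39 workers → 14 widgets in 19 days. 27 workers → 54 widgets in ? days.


Days ∝ work / workers, so d₂ = d₁ × (m₁/m₂) × (w₂/w₁)
Workers factor (inverse): 39/27 ≈ 1.4444
Work factor (direct): 54/14 ≈ 3.8571
d₂ = 19 × 39/27 × 54/14 = (19 × 39 × 54) / (27 × 14) = 40014/378
≈ 105.86 days

105.86 days


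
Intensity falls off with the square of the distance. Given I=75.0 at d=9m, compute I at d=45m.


I₁d₁² = I₂d₂²
I₂ = I₁ × (d₁/d₂)²
= 75.0 × (9/45)²
= 75.0 × 81/2025
= 6075/2025
= 3.0000

3.0000


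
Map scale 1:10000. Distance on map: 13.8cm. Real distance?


Real distance = map distance × scale
= 13.8cm × 10000
= 138000 cm = 1380.0 m
= 1.380 km

1.380 km


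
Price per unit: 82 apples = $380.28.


Unit rate = total / quantity
= 380.28 / 82
= $4.64 per unit

$4.64 per unit


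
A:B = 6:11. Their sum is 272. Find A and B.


Let A = 6k, B = 11k.
6k + 11k = 272
17k = 272 → k = 272/17 = 16
A = 6×16 = 96, B = 11×16 = 176
= A = 96, B = 176

A = 96, B = 176


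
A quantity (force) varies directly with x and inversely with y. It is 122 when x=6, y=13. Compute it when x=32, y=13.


z = k·x/y
Solve for k using the known point: k = z·y/x = 122×13/6 = 1586/6 ≈ 264.3333
Now evaluate at x=32, y=13:
z = k × 32 / 13 = (1586 × 32) / (6 × 13) = 50752/78
≈ 650.6667

650.6667


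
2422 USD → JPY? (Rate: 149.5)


Amount × rate = 2422 × 149.5
= 362089.00 JPY

362089.00 JPY


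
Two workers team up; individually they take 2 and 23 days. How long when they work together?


Rate of A = 1/2 per day
Rate of B = 1/23 per day
Combined rate = 1/2 + 1/23 = 25/46 ≈ 0.5435 per day
Days = 1 / combined rate = 46/25
= 1.84 days

1.84 days


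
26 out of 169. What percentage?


Percentage = (part / whole) × 100
= (26 / 169) × 100
≈ 15.38%

15.38%


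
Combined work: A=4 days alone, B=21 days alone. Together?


Rate of A = 1/4 per day
Rate of B = 1/21 per day
Combined rate = 1/4 + 1/21 = 25/84 ≈ 0.2976 per day
Days = 1 / combined rate = 84/25
= 3.36 days

3.36 days


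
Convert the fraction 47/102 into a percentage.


Percentage = (part / whole) × 100
= (47 / 102) × 100
≈ 46.08%

46.08%


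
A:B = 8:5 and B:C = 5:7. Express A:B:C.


Match B: multiply A:B by 5 → 40:25
Multiply B:C by 5 → 25:35
Combined: 40:25:35
GCD = 5
= 8:5:7

8:5:7


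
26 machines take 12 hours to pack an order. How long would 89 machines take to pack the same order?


Inverse proportion: x × y = constant
k = 26 × 12 = 312
y₂ = k / 89 = 312 / 89
= 3.51

3.51


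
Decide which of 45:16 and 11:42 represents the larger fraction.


45/16 = 2.8125
11/42 = 0.2619
2.8125 > 0.2619, so 45:16 is greater
= 45:16

45:16


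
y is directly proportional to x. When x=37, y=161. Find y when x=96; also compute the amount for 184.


Direct proportion: y/x = constant
k = 161/37 ≈ 4.3514
y at x=96: k × 96 = 161 × 96 / 37 = 15456/37 ≈ 417.73
y at x=184: k × 184 = 161 × 184 / 37 = 29624/37 ≈ 800.65
= 417.73 and 800.65

417.73 and 800.65


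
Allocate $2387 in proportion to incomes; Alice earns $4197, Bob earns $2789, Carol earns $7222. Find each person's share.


Total income = 4197 + 2789 + 7222 = $14208
Alice: $2387 × 4197/14208 = $705.11
Bob: $2387 × 2789/14208 = $468.56
Carol: $2387 × 7222/14208 = $1213.32
= Alice: $705.11, Bob: $468.56, Carol: $1213.32

Alice: $705.11, Bob: $468.56, Carol: $1213.32


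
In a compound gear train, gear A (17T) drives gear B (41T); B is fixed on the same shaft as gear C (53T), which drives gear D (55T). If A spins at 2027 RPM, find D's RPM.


Stage 1: RPM_B = RPM_A × t_A/t_B = 2027 × 17/41 = 34459/41 ≈ 840.46
B and C share a shaft → RPM_C = RPM_B
Stage 2: RPM_D = RPM_C × t_C/t_D = RPM_A × (t_A×t_C)/(t_B×t_D)
Overall ratio = (17×53)/(41×55) = 901/2255
RPM_D = 2027 × 901/2255 = 1826327/2255
≈ 809.90 RPM

809.90 RPM


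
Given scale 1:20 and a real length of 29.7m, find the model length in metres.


Model size = real / scale
= 29.7 / 20
= 1.4850 m

1.4850 m


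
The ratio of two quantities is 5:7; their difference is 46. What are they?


Let A = 5k, B = 7k.
7k - 5k = 46
2k = 46 → k = 46/2 = 23
A = 5×23 = 115, B = 7×23 = 161
= A = 115, B = 161

A = 115, B = 161


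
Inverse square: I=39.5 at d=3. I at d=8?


I₁d₁² = I₂d₂²
I₂ = I₁ × (d₁/d₂)²
= 39.5 × (3/8)²
= 39.5 × 9/64
= 355.5/64
≈ 5.5547

5.5547


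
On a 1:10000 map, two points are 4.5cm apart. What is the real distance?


Real distance = map distance × scale
= 4.5cm × 10000
= 45000 cm = 450.0 m
= 0.450 km

0.450 km


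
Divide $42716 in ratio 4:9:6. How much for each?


Total parts = 4 + 9 + 6 = 19
Part 1: 42716 × 4/19 = 8992.84
Part 2: 42716 × 9/19 = 20233.89
Part 3: 42716 × 6/19 = 13489.26
= Part 1: $8992.84, Part 2: $20233.89, Part 3: $13489.26

Part 1: $8992.84, Part 2: $20233.89, Part 3: $13489.26


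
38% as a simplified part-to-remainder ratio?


38% means 38 parts out of 100; remainder = 62
Part : remainder = 38:62
GCD = 2
= 19:31

19:31


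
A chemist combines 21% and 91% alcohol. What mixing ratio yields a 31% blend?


Let x parts of 21% mix with y parts of 91%.
21x + 91y = 31(x + y)
21x + 91y = 31x + 31y
x(21 - 31) = y(31 - 91)
x/y = (91 - 31)/(31 - 21) = 60/10
Simplify: 6:1
= 6:1

6:1


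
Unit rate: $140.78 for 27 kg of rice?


Unit rate = total / quantity
= 140.78 / 27
= $5.21 per unit

$5.21 per unit


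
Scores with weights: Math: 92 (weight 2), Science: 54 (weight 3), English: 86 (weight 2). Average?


Numerator = 92×2 + 54×3 + 86×2
= 184 + 162 + 172
= 518
Total weight = 7
Weighted avg = 518/7
= 74.00

74.00


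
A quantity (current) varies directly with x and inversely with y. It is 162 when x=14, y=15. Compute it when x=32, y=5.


z = k·x/y
Solve for k using the known point: k = z·y/x = 162×15/14 = 2430/14 ≈ 173.5714
Now evaluate at x=32, y=5:
z = k × 32 / 5 = (2430 × 32) / (14 × 5) = 77760/70
≈ 1110.8571

1110.8571


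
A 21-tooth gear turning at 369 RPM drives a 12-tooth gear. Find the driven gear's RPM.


Gear ratio = 21:12 = 7:4
RPM_B = RPM_A × (teeth_A / teeth_B)
= 369 × (21/12)
= 645.8 RPM

645.8 RPM


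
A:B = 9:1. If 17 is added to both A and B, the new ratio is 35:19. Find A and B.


Let A = 9k, B = 1k.
(9k + 17) / (1k + 17) = 35/19
Cross-multiply: 19(9k + 17) = 35(1k + 17)
171k + 323 = 35k + 595
171k - 35k = 595 - 323
136k = 272
k = 272/136 = 2
A = 9×2 = 18, B = 1×2 = 2
= A = 18, B = 2

A = 18, B = 2


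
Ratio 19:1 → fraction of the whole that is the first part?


Total parts = 19 + 1 = 20
First part: 19/20 = 19/20
= 19/20

19/20


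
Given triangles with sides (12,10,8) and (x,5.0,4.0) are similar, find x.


Scale factor = 5.0/10 = 0.5
Missing side = 12 × 0.5
= 6.0

6.0


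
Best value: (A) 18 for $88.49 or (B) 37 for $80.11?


Deal A: $88.49/18 = $4.9161/unit
Deal B: $80.11/37 = $2.1651/unit
B is cheaper per unit
= Deal B

Deal B


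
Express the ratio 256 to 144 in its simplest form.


GCD(256, 144) = 16
256/16 : 144/16
= 16:9

16:9


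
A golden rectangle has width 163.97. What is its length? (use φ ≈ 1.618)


φ = (1 + √5) / 2 ≈ 1.618
Length = width × φ = 163.97 × 1.618 = 265.30346
≈ 265.30

265.30


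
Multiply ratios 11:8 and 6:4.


Compound ratio = (11×6) : (8×4)
= 66:32
GCD = 2
= 33:16

33:16


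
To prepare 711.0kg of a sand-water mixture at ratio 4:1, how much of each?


Total parts = 4 + 1 = 5
sand: 711.0 × 4/5 = 568.8kg
water: 711.0 × 1/5 = 142.2kg
= 568.8kg and 142.2kg

568.8kg and 142.2kg


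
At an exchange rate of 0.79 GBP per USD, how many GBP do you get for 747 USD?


Amount × rate = 747 × 0.79
= 590.13 GBP

590.13 GBP


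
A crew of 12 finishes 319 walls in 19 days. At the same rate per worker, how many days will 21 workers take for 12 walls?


Days ∝ work / workers, so d₂ = d₁ × (m₁/m₂) × (w₂/w₁)
Workers factor (inverse): 12/21 ≈ 0.5714
Work factor (direct): 12/319 ≈ 0.0376
d₂ = 19 × 12/21 × 12/319 = (19 × 12 × 12) / (21 × 319) = 2736/6699
≈ 0.41 days

0.41 days


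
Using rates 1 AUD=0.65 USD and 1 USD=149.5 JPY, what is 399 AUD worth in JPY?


Step 1: 399 AUD × 0.65 = 259.35 USD
Step 2: 259.35 USD × 149.5 = 38772.83 JPY
Implied rate AUD→JPY = 0.65 × 149.5 = 97.1750
= 38772.83 JPY

38772.83 JPY


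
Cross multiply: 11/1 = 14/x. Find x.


Cross multiply: 11 × x = 1 × 14
11x = 14
x = 14 / 11
= 1.27

1.27


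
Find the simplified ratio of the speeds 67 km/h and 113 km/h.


Ratio = 67:113
GCD = 1
Simplified = 67:113
Time ratio (same distance) = 113:67
Speed ratio = 67:113

67:113


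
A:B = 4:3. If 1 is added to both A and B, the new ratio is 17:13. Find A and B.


Let A = 4k, B = 3k.
(4k + 1) / (3k + 1) = 17/13
Cross-multiply: 13(4k + 1) = 17(3k + 1)
52k + 13 = 51k + 17
52k - 51k = 17 - 13
1k = 4
k = 4/1 = 4
A = 4×4 = 16, B = 3×4 = 12
= A = 16, B = 12

A = 16, B = 12


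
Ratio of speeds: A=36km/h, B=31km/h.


Ratio = 36:31
GCD = 1
Simplified = 36:31
Time ratio (same distance) = 31:36
Speed ratio = 36:31

36:31


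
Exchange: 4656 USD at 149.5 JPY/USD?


Amount × rate = 4656 × 149.5
= 696072.00 JPY

696072.00 JPY


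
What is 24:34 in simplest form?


GCD(24, 34) = 2
24/2 : 34/2
= 12:17

12:17


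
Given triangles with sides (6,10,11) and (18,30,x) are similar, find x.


Scale factor = 18/6 = 3
Missing side = 11 × 3
= 33.0

33.0


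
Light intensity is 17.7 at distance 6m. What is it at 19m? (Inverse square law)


I₁d₁² = I₂d₂²
I₂ = I₁ × (d₁/d₂)²
= 17.7 × (6/19)²
= 17.7 × 36/361
= 637.2/361
≈ 1.7651

1.7651


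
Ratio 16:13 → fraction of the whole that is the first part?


Total parts = 16 + 13 = 29
First part: 16/29 = 16/29
= 16/29

16/29


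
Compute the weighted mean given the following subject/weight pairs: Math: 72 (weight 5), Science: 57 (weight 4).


Numerator = 72×5 + 57×4
= 360 + 228
= 588
Total weight = 9
Weighted avg = 588/9
= 65.33

65.33


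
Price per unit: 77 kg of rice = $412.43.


Unit rate = total / quantity
= 412.43 / 77
= $5.36 per unit

$5.36 per unit


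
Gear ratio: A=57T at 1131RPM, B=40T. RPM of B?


Gear ratio = 57:40 = 57:40
RPM_B = RPM_A × (teeth_A / teeth_B)
= 1131 × (57/40)
= 1611.7 RPM

1611.7 RPM


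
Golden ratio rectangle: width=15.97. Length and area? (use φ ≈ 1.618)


φ = (1 + √5) / 2 ≈ 1.618
Length = width × φ = 15.97 × 1.618 = 25.83946
≈ 25.84
Area = width × length = 15.97 × 25.83946 = 412.6561762 ≈ 412.66
= Length: 25.84, Area: 412.66

Length: 25.84, Area: 412.66


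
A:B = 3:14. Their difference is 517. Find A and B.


Let A = 3k, B = 14k.
14k - 3k = 517
11k = 517 → k = 517/11 = 47
A = 3×47 = 141, B = 14×47 = 658
= A = 141, B = 658

A = 141, B = 658


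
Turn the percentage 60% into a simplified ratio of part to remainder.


60% means 60 parts out of 100; remainder = 40
Part : remainder = 60:40
GCD = 20
= 3:2

3:2


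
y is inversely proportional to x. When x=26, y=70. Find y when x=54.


Inverse proportion: x × y = constant
k = 26 × 70 = 1820
y₂ = k / 54 = 1820 / 54
= 33.70

33.70


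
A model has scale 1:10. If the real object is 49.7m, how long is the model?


Model size = real / scale
= 49.7 / 10
= 4.9700 m

4.9700 m


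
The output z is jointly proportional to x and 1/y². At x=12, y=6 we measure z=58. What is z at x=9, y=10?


z = k·x/y²
Solve for k using the known point: k = z·y²/x = 58×36/12 = 2088/12 = 174.0000
Now evaluate at x=9, y=10:
z = k × 9 / 100 = (2088 × 9) / (12 × 100) = 18792/1200
= 15.6600

15.6600


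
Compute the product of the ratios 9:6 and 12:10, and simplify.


Compound ratio = (9×12) : (6×10)
= 108:60
GCD = 12
= 9:5

9:5


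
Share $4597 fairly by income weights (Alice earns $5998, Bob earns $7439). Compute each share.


Total income = 5998 + 7439 = $13437
Alice: $4597 × 5998/13437 = $2052.01
Bob: $4597 × 7439/13437 = $2544.99
= Alice: $2052.01, Bob: $2544.99

Alice: $2052.01, Bob: $2544.99


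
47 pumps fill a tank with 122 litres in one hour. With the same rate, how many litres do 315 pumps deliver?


Direct proportion: y/x = constant
k = 122/47 ≈ 2.5957
y₂ = k × 315 = 122 × 315 / 47 = 38430/47
≈ 817.66

817.66


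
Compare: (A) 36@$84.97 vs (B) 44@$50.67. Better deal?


Deal A: $84.97/36 = $2.3603/unit
Deal B: $50.67/44 = $1.1516/unit
B is cheaper per unit
= Deal B

Deal B


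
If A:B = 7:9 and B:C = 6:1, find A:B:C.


Match B: multiply A:B by 6 → 42:54
Multiply B:C by 9 → 54:9
Combined: 42:54:9
GCD = 3
= 14:18:3

14:18:3


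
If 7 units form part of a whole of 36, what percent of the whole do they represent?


Percentage = (part / whole) × 100
= (7 / 36) × 100
≈ 19.44%

19.44%


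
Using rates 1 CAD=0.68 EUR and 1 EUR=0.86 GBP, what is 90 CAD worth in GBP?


Step 1: 90 CAD × 0.68 = 61.20 EUR
Step 2: 61.20 EUR × 0.86 = 52.63 GBP
Implied rate CAD→GBP = 0.68 × 0.86 = 0.5848
= 52.63 GBP

52.63 GBP


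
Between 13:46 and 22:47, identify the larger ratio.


13/46 = 0.2826
22/47 = 0.4681
0.2826 < 0.4681, so 13:46 is less
= 22:47

22:47


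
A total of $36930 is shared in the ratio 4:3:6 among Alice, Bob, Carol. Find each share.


Total parts = 4 + 3 + 6 = 13
Alice: 36930 × 4/13 = 11363.08
Bob: 36930 × 3/13 = 8522.31
Carol: 36930 × 6/13 = 17044.62
= Alice: $11363.08, Bob: $8522.31, Carol: $17044.62

Alice: $11363.08, Bob: $8522.31, Carol: $17044.62


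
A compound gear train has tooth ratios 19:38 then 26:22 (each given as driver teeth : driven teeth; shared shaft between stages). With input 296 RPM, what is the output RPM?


Stage 1: RPM_B = RPM_A × t_A/t_B = 296 × 19/38 = 5624/38 = 148.00
B and C share a shaft → RPM_C = RPM_B
Stage 2: RPM_D = RPM_C × t_C/t_D = RPM_A × (t_A×t_C)/(t_B×t_D)
Overall ratio = (19×26)/(38×22) = 494/836
RPM_D = 296 × 494/836 = 146224/836
≈ 174.91 RPM

174.91 RPM


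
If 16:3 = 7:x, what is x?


Cross multiply: 16 × x = 3 × 7
16x = 21
x = 21 / 16
= 1.31

1.31


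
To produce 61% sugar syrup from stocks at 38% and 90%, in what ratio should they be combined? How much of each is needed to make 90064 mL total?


Let x parts of 38% mix with y parts of 90%.
38x + 90y = 61(x + y)
38x + 90y = 61x + 61y
x(38 - 61) = y(61 - 90)
x/y = (90 - 61)/(61 - 38) = 29/23
Simplify: 29:23
Total parts = 52; one part = 90064/52 = 1732.00 mL
38% solution: 29×1732.00 = 50228.00 mL
90% solution: 23×1732.00 = 39836.00 mL
= ratio 29:23; 50228.00 mL and 39836.00 mL

ratio 29:23; 50228.00 mL and 39836.00 mL


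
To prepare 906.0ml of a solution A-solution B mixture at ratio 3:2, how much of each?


Total parts = 3 + 2 = 5
solution A: 906.0 × 3/5 = 543.6ml
solution B: 906.0 × 2/5 = 362.4ml
= 543.6ml and 362.4ml

543.6ml and 362.4ml


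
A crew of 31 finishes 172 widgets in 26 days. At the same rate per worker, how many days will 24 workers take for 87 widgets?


Days ∝ work / workers, so d₂ = d₁ × (m₁/m₂) × (w₂/w₁)
Workers factor (inverse): 31/24 ≈ 1.2917
Work factor (direct): 87/172 ≈ 0.5058
d₂ = 26 × 31/24 × 87/172 = (26 × 31 × 87) / (24 × 172) = 70122/4128
≈ 16.99 days

16.99 days


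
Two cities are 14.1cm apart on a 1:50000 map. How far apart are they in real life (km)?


Real distance = map distance × scale
= 14.1cm × 50000
= 705000 cm = 7050.0 m
= 7.050 km

7.050 km


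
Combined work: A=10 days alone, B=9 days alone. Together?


Rate of A = 1/10 per day
Rate of B = 1/9 per day
Combined rate = 1/10 + 1/9 = 19/90 ≈ 0.2111 per day
Days = 1 / combined rate = 90/19
≈ 4.74 days

4.74 days


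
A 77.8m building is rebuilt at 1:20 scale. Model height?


Model size = real / scale
= 77.8 / 20
= 3.8900 m

3.8900 m


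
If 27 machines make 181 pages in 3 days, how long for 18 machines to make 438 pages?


Days ∝ work / workers, so d₂ = d₁ × (m₁/m₂) × (w₂/w₁)
Workers factor (inverse): 27/18 = 1.5000
Work factor (direct): 438/181 ≈ 2.4199
d₂ = 3 × 27/18 × 438/181 = (3 × 27 × 438) / (18 × 181) = 35478/3258
≈ 10.89 days

10.89 days


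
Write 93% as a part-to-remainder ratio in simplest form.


93% means 93 parts out of 100; remainder = 7
Part : remainder = 93:7
GCD = 1
= 93:7

93:7


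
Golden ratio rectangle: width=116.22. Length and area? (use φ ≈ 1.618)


φ = (1 + √5) / 2 ≈ 1.618
Length = width × φ = 116.22 × 1.618 = 188.04396
≈ 188.04
Area = width × length = 116.22 × 188.04396 = 21854.4690312 ≈ 21854.47
= Length: 188.04, Area: 21854.47

Length: 188.04, Area: 21854.47


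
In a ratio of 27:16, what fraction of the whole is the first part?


Total parts = 27 + 16 = 43
First part: 27/43 = 27/43
= 27/43

27/43


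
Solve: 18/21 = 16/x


Cross multiply: 18 × x = 21 × 16
18x = 336
x = 336 / 18
= 18.67

18.67


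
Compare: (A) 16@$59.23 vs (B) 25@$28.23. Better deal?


Deal A: $59.23/16 = $3.7019/unit
Deal B: $28.23/25 = $1.1292/unit
B is cheaper per unit
= Deal B

Deal B


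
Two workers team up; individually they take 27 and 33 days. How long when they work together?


Rate of A = 1/27 per day
Rate of B = 1/33 per day
Combined rate = 1/27 + 1/33 = 60/891 ≈ 0.0673 per day
Days = 1 / combined rate = 891/60
= 14.85 days

14.85 days


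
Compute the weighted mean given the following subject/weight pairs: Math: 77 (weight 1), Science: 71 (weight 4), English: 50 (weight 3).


Numerator = 77×1 + 71×4 + 50×3
= 77 + 284 + 150
= 511
Total weight = 8
Weighted avg = 511/8
= 63.88

63.88


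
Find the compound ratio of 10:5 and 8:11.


Compound ratio = (10×8) : (5×11)
= 80:55
GCD = 5
= 16:11

16:11


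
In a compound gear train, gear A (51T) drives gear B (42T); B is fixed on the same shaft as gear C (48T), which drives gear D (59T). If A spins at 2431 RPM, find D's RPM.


Stage 1: RPM_B = RPM_A × t_A/t_B = 2431 × 51/42 = 123981/42 ≈ 2951.93
B and C share a shaft → RPM_C = RPM_B
Stage 2: RPM_D = RPM_C × t_C/t_D = RPM_A × (t_A×t_C)/(t_B×t_D)
Overall ratio = (51×48)/(42×59) = 2448/2478
RPM_D = 2431 × 2448/2478 = 5951088/2478
≈ 2401.57 RPM

2401.57 RPM


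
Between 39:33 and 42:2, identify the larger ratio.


39/33 = 1.1818
42/2 = 21.0000
1.1818 < 21.0000, so 39:33 is less
= 42:2

42:2


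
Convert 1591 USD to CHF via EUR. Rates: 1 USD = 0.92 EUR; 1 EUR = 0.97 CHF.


Step 1: 1591 USD × 0.92 = 1463.72 EUR
Step 2: 1463.72 EUR × 0.97 = 1419.81 CHF
Implied rate USD→CHF = 0.92 × 0.97 = 0.8924
= 1419.81 CHF

1419.81 CHF


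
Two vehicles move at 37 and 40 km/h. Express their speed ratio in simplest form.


Ratio = 37:40
GCD = 1
Simplified = 37:40
Time ratio (same distance) = 40:37
Speed ratio = 37:40

37:40


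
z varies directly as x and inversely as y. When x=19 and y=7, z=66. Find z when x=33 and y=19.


z = k·x/y
Solve for k using the known point: k = z·y/x = 66×7/19 = 462/19 ≈ 24.3158
Now evaluate at x=33, y=19:
z = k × 33 / 19 = (462 × 33) / (19 × 19) = 15246/361
≈ 42.2327

42.2327


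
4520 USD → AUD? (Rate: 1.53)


Amount × rate = 4520 × 1.53
= 6915.60 AUD

6915.60 AUD


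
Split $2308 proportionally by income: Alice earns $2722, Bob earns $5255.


Total income = 2722 + 5255 = $7977
Alice: $2308 × 2722/7977 = $787.56
Bob: $2308 × 5255/7977 = $1520.44
= Alice: $787.56, Bob: $1520.44

Alice: $787.56, Bob: $1520.44


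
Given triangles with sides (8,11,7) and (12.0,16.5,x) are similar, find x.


Scale factor = 12.0/8 = 1.5
Missing side = 7 × 1.5
= 10.5

10.5


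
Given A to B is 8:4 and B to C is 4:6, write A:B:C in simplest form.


Match B: multiply A:B by 4 → 32:16
Multiply B:C by 4 → 16:24
Combined: 32:16:24
GCD = 8
= 4:2:3

4:2:3


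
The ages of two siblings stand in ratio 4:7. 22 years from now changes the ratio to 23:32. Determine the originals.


Let A = 4k, B = 7k.
(4k + 22) / (7k + 22) = 23/32
Cross-multiply: 32(4k + 22) = 23(7k + 22)
128k + 704 = 161k + 506
128k - 161k = 506 - 704
-33k = -198
k = -198/-33 = 6
A = 4×6 = 24, B = 7×6 = 42
= A = 24, B = 42

A = 24, B = 42


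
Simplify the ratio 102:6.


GCD(102, 6) = 6
102/6 : 6/6
= 17:1

17:1


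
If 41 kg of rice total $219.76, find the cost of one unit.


Unit rate = total / quantity
= 219.76 / 41
= $5.36 per unit

$5.36 per unit


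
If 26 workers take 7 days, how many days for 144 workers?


Inverse proportion: x × y = constant
k = 26 × 7 = 182
y₂ = k / 144 = 182 / 144
= 1.26

1.26
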